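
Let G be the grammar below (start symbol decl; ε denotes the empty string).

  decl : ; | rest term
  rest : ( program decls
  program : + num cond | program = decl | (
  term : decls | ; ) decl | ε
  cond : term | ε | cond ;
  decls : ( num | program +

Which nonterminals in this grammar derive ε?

{ cond, term }

Directly nullable (have an ε-production): term, cond.
No other nonterminal has a production whose RHS symbols are all nullable.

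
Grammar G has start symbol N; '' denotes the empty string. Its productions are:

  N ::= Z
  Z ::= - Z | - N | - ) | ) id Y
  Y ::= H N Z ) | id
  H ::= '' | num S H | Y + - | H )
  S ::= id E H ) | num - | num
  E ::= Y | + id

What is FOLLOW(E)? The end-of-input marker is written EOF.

{ ), -, id, num }

In S ::= id E H ): add FIRST(H )) = { ), -, id, num }.
Union: FOLLOW(E) = { ), -, id, num }.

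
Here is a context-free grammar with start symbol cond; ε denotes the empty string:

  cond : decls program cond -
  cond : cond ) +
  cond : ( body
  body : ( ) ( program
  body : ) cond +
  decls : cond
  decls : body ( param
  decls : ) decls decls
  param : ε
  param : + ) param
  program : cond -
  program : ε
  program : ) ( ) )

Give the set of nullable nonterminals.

{ param, program }

Directly nullable (have an ε-production): param, program.
No other nonterminal has a production whose RHS symbols are all nullable.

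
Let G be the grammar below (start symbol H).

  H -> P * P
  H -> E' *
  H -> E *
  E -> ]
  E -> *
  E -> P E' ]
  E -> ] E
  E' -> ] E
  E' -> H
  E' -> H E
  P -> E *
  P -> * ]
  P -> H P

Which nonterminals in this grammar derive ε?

{ } (none)

No nonterminal has an empty production or an RHS whose symbols are all nullable.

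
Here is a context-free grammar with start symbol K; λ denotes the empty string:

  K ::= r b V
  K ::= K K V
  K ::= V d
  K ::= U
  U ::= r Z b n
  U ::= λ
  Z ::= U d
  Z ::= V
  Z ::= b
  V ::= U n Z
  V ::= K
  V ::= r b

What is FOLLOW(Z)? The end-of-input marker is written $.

{ $, b, d, n, r }

In U ::= r Z b n: add FIRST(b n) = { b }.
In V ::= U n Z: Z is at the end, add FOLLOW(V) = { $, b, d, n, r }.
Union: FOLLOW(Z) = { $, b, d, n, r }.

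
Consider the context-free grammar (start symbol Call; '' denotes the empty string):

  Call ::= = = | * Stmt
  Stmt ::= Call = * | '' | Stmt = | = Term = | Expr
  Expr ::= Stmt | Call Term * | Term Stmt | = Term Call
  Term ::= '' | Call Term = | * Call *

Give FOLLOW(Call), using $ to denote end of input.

{ $, *, = }

Call is the start symbol, so $ ∈ FOLLOW(Call).
In Stmt ::= Call = *: add FIRST(= *) = { = }.
In Expr ::= Call Term *: add FIRST(Term *) = { *, = }.
In Expr ::= = Term Call: Call is at the end, add FOLLOW(Expr) = { $, *, = }.
In Term ::= Call Term =: add FIRST(Term =) = { *, = }.
In Term ::= * Call *: add FIRST(*) = { * }.
Union: FOLLOW(Call) = { $, *, = }.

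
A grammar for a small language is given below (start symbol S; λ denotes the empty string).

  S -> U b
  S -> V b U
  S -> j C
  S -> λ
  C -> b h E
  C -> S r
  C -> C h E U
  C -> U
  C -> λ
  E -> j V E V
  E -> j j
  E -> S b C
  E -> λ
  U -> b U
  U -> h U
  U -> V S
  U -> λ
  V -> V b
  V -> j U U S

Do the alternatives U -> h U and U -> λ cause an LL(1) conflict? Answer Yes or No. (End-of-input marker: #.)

Yes

FIRST(h U) = { h } and FIRST(λ) = { λ }.
The second alternative is nullable and FOLLOW(U) = { #, b, h, j, r } shares h with FIRST of the first — conflict.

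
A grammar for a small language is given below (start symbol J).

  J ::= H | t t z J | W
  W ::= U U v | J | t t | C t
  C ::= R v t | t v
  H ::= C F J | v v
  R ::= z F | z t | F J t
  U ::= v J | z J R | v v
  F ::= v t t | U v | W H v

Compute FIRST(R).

R ::= z F contributes {z}.
R ::= z t contributes {z}.
From R ::= F J t: add FIRST(F) = { t, v, z }.
Union: FIRST(R) = { t, v, z }.

{ t, v, z }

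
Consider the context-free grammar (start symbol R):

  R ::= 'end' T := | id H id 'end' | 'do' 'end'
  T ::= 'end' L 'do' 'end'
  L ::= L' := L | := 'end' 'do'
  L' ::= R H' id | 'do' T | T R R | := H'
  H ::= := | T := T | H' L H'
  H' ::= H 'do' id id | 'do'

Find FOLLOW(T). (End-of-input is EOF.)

{ 'do', 'end', :=, id }

In R ::= 'end' T :=: add FIRST(:=) = { := }.
In L' ::= 'do' T: T is at the end, add FOLLOW(L') = { := }.
In L' ::= T R R: add FIRST(R R) = { 'do', 'end', id }.
In H ::= T := T: add FIRST(:= T) = { := }.
In H ::= T := T: T is at the end, add FOLLOW(H) = { 'do', id }.
Union: FOLLOW(T) = { 'do', 'end', :=, id }.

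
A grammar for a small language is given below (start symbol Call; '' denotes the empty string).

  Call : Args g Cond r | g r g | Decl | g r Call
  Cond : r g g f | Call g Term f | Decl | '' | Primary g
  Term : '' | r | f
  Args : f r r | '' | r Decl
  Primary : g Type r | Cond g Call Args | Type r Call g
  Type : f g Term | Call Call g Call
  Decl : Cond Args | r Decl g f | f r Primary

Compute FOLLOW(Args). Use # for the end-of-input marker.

In Call : Args g Cond r: add FIRST(g Cond r) = { g }.
In Primary : Cond g Call Args: Args is at the end, add FOLLOW(Primary) = { #, f, g, r }.
In Decl : Cond Args: Args is at the end, add FOLLOW(Decl) = { #, f, g, r }.
Union: FOLLOW(Args) = { #, f, g, r }.

{ #, f, g, r }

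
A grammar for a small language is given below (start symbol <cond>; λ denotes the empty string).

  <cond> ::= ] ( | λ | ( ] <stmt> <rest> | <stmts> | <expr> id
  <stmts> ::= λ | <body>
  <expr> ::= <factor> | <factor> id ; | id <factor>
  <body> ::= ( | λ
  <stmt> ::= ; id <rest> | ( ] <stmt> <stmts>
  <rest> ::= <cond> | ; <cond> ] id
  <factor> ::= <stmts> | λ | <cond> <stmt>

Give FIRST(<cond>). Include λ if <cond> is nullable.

<cond> ::= ] ( contributes {]}.
<cond> ::= λ contributes λ.
<cond> ::= ( ] <stmt> <rest> contributes {(}.
From <cond> ::= <stmts>: add FIRST(<stmts>) = { (, λ } (including λ since <stmts> is nullable).
From <cond> ::= <expr> id: <expr> nullable, take FIRST(<expr>) ∪ {id} = { (, ;, ], id }.
Union: FIRST(<cond>) = { (, ;, ], id, λ }.

{ (, ;, ], id, λ }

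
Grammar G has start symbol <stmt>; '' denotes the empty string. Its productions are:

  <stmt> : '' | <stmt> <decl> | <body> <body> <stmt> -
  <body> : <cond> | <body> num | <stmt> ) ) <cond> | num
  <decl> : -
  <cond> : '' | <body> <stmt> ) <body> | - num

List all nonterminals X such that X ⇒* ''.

Directly nullable (have an ''-production): <stmt>, <cond>.
<body> : <cond> with every symbol nullable, so <body> is nullable.
No other nonterminal has a production whose RHS symbols are all nullable.

{ <body>, <cond>, <stmt> }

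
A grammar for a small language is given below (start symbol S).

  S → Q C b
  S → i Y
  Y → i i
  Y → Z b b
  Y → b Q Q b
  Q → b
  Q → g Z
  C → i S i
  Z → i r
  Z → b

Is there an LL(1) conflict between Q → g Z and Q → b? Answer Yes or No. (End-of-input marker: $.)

FIRST(g Z) = { g } and FIRST(b) = { b }.
The FIRST sets are disjoint and neither alternative is nullable — no conflict.

No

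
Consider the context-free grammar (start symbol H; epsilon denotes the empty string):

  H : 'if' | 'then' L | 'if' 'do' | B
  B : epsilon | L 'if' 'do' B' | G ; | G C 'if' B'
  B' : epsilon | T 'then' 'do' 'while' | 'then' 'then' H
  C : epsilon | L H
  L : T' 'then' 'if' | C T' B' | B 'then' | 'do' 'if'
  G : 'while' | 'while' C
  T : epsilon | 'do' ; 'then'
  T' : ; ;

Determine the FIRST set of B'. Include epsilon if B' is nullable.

B' : epsilon contributes epsilon.
From B' : T 'then' 'do' 'while': T nullable, take FIRST(T) ∪ {'then'} = { 'do', 'then' }.
B' : 'then' 'then' H contributes {'then'}.
Union: FIRST(B') = { 'do', 'then', epsilon }.

{ 'do', 'then', epsilon }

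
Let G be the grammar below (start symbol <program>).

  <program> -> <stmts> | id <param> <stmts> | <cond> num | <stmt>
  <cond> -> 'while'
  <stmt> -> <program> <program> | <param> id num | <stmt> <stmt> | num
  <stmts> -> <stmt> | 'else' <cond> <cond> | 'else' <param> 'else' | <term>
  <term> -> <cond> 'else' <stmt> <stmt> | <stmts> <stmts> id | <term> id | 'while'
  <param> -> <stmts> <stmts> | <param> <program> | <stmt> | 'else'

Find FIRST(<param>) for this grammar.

From <param> -> <stmts> <stmts>: add FIRST(<stmts>) = { 'else', 'while', id, num }.
From <param> -> <param> <program>: add FIRST(<param>) = { 'else', 'while', id, num }.
From <param> -> <stmt>: add FIRST(<stmt>) = { 'else', 'while', id, num }.
<param> -> 'else' contributes {'else'}.
Union: FIRST(<param>) = { 'else', 'while', id, num }.

{ 'else', 'while', id, num }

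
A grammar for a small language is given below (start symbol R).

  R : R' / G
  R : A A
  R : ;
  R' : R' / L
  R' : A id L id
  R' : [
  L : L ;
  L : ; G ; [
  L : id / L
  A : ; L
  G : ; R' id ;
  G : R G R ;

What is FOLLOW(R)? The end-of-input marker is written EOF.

{ EOF, ;, [ }

R is the start symbol, so EOF ∈ FOLLOW(R).
In G : R G R ;: add FIRST(G R ;) = { ;, [ }.
In G : R G R ;: add FIRST(;) = { ; }.
Union: FOLLOW(R) = { EOF, ;, [ }.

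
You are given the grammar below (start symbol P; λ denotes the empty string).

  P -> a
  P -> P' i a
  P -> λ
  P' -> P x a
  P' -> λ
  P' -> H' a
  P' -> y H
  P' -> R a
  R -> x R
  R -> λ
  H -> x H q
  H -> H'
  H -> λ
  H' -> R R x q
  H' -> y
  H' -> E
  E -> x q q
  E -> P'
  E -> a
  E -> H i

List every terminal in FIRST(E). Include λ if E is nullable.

{ a, i, x, y, λ }

E -> x q q contributes {x}.
From E -> P': add FIRST(P') = { a, i, x, y, λ } (including λ since P' is nullable).
E -> a contributes {a}.
From E -> H i: H nullable, take FIRST(H) ∪ {i} = { a, i, x, y }.
Union: FIRST(E) = { a, i, x, y, λ }.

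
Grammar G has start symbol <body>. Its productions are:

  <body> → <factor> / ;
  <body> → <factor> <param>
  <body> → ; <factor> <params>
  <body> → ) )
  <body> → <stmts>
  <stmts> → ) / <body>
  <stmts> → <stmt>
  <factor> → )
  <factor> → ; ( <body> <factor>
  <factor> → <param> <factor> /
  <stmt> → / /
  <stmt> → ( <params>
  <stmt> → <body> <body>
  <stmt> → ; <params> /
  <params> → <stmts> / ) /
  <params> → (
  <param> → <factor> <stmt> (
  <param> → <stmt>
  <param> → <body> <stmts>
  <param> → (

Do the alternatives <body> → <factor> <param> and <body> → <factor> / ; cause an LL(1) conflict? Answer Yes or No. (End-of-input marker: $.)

Yes

FIRST(<factor> <param>) = { (, ), /, ; } and FIRST(<factor> / ;) = { (, ), /, ; }.
Both contain (, so the two alternatives are not disjoint — LL(1) conflict.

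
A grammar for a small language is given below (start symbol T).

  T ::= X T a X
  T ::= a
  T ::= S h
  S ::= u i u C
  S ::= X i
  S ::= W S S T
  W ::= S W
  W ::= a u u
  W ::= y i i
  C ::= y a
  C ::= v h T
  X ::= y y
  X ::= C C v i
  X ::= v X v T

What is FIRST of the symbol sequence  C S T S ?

Add FIRST(C) = { v, y }; C is not nullable, stop.

{ v, y }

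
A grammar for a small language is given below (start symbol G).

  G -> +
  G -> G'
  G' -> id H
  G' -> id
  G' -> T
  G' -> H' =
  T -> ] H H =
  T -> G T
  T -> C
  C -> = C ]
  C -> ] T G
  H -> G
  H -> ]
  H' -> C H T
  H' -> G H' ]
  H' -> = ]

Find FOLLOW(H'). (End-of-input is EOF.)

{ =, ] }

In G' -> H' =: add FIRST(=) = { = }.
In H' -> G H' ]: add FIRST(]) = { ] }.
Union: FOLLOW(H') = { =, ] }.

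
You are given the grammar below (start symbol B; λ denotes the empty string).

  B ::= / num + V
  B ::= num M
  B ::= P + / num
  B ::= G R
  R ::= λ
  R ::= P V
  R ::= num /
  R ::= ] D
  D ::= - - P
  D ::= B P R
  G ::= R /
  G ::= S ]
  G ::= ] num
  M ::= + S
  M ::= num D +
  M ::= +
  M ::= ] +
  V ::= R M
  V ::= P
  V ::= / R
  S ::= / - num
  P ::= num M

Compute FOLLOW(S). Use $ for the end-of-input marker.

{ $, +, /, ], num }

In G ::= S ]: add FIRST(]) = { ] }.
In M ::= + S: S is at the end, add FOLLOW(M) = { $, +, /, ], num }.
Union: FOLLOW(S) = { $, +, /, ], num }.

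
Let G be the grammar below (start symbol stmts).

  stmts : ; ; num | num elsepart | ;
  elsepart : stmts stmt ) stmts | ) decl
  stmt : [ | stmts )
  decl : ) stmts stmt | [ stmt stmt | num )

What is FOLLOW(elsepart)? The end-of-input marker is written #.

{ #, ), ;, [, num }

In stmts : num elsepart: elsepart is at the end, add FOLLOW(stmts) = { #, ), ;, [, num }.
Union: FOLLOW(elsepart) = { #, ), ;, [, num }.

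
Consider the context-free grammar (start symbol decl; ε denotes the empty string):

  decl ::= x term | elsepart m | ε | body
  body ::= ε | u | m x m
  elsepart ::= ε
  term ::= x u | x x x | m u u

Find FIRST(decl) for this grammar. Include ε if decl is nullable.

decl ::= x term contributes {x}.
From decl ::= elsepart m: elsepart nullable, take FIRST(elsepart) ∪ {m} = { m }.
decl ::= ε contributes ε.
From decl ::= body: add FIRST(body) = { m, u, ε } (including ε since body is nullable).
Union: FIRST(decl) = { m, u, x, ε }.

{ m, u, x, ε }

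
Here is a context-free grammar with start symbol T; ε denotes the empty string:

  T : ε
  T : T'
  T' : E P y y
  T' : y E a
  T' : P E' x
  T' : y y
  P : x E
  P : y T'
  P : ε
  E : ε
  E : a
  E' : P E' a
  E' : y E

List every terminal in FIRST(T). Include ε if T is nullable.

{ a, x, y, ε }

T : ε contributes ε.
From T : T': add FIRST(T') = { a, x, y }.
Union: FIRST(T) = { a, x, y, ε }.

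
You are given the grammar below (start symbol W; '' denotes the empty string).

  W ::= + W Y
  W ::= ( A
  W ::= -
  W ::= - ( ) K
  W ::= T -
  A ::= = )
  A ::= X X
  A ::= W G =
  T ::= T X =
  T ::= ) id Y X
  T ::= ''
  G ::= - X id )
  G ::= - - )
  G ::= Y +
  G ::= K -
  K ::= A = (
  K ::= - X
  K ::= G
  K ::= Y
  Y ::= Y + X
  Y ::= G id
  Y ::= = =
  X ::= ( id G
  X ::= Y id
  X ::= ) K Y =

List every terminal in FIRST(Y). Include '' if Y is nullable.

{ (, ), +, -, = }

From Y ::= Y + X: add FIRST(Y) = { (, ), +, -, = }.
From Y ::= G id: add FIRST(G) = { (, ), +, -, = }.
Y ::= = = contributes {=}.
Union: FIRST(Y) = { (, ), +, -, = }.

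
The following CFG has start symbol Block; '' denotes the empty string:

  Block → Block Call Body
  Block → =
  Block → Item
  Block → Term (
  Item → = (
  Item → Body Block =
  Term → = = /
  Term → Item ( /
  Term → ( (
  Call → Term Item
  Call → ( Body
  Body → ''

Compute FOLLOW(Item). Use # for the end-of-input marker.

In Block → Item: Item is at the end, add FOLLOW(Block) = { #, (, = }.
In Term → Item ( /: add FIRST(( /) = { ( }.
In Call → Term Item: Item is at the end, add FOLLOW(Call) = { #, (, = }.
Union: FOLLOW(Item) = { #, (, = }.

{ #, (, = }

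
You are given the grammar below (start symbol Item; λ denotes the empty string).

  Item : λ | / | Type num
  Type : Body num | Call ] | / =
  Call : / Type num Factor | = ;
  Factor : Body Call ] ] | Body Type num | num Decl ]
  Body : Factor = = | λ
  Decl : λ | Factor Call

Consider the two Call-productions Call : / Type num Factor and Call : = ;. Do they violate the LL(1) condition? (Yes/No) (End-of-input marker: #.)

No

FIRST(/ Type num Factor) = { / } and FIRST(= ;) = { = }.
The FIRST sets are disjoint and neither alternative is nullable — no conflict.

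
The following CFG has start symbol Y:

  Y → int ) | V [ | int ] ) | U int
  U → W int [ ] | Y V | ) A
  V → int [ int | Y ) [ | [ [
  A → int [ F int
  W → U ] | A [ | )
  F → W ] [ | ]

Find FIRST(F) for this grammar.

{ ), [, ], int }

From F → W ] [: add FIRST(W) = { ), [, int }.
F → ] contributes {]}.
Union: FIRST(F) = { ), [, ], int }.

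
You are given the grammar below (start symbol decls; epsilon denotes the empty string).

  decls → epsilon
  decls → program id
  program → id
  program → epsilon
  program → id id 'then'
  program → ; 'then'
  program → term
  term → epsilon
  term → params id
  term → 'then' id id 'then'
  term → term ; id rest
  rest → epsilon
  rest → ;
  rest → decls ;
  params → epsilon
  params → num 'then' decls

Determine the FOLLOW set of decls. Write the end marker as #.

decls is the start symbol, so # ∈ FOLLOW(decls).
In rest → decls ;: add FIRST(;) = { ; }.
In params → num 'then' decls: decls is at the end, add FOLLOW(params) = { id }.
Union: FOLLOW(decls) = { #, ;, id }.

{ #, ;, id }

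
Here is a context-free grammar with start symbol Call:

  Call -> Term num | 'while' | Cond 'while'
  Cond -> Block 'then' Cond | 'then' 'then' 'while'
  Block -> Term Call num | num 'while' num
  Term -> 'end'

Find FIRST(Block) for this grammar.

{ 'end', num }

From Block -> Term Call num: add FIRST(Term) = { 'end' }.
Block -> num 'while' num contributes {num}.
Union: FIRST(Block) = { 'end', num }.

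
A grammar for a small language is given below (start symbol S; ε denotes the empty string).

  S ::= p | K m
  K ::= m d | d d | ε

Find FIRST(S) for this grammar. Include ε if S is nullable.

{ d, m, p }

S ::= p contributes {p}.
From S ::= K m: K nullable, take FIRST(K) ∪ {m} = { d, m }.
Union: FIRST(S) = { d, m, p }.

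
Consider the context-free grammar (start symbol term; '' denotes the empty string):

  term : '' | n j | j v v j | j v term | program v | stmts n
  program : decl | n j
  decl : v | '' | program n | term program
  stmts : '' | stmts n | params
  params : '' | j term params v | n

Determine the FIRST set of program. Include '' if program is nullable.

{ j, n, v, '' }

From program : decl: add FIRST(decl) = { j, n, v, '' } (including '' since decl is nullable).
program : n j contributes {n}.
Union: FIRST(program) = { j, n, v, '' }.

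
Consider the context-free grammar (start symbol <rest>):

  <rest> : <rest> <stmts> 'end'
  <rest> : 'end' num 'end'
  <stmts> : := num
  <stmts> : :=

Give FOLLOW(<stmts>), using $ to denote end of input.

{ 'end' }

In <rest> : <rest> <stmts> 'end': add FIRST('end') = { 'end' }.
Union: FOLLOW(<stmts>) = { 'end' }.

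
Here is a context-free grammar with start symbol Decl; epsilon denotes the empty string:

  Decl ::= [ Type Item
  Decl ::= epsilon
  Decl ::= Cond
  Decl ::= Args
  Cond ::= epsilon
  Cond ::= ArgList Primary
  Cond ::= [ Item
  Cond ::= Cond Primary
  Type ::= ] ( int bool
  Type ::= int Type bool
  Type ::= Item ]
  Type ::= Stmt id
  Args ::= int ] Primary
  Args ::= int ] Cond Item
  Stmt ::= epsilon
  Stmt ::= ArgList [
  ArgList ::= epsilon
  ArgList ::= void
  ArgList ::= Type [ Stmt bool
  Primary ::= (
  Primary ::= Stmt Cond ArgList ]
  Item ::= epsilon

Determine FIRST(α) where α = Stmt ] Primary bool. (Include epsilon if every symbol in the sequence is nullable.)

{ [, ], id, int, void }

Add FIRST(Stmt)\{epsilon} = { [, ], id, int, void }; Stmt is nullable, continue.
] is a terminal; add {]} and stop.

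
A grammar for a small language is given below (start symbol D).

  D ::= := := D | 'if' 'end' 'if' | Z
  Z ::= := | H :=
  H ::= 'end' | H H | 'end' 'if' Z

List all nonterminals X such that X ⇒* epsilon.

No nonterminal has an empty production or an RHS whose symbols are all nullable.

{ } (none)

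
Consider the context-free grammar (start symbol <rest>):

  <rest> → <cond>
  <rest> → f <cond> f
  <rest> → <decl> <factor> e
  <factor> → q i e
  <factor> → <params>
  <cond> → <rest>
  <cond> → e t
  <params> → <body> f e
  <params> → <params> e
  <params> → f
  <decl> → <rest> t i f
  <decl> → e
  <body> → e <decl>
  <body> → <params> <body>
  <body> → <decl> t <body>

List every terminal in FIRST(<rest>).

{ e, f }

From <rest> → <cond>: add FIRST(<cond>) = { e, f }.
<rest> → f <cond> f contributes {f}.
From <rest> → <decl> <factor> e: add FIRST(<decl>) = { e, f }.
Union: FIRST(<rest>) = { e, f }.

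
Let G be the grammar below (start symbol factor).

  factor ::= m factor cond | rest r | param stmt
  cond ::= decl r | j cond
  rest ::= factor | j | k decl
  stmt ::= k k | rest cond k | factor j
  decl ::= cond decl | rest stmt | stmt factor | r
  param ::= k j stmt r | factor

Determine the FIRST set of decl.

From decl ::= cond decl: add FIRST(cond) = { j, k, m, r }.
From decl ::= rest stmt: add FIRST(rest) = { j, k, m }.
From decl ::= stmt factor: add FIRST(stmt) = { j, k, m }.
decl ::= r contributes {r}.
Union: FIRST(decl) = { j, k, m, r }.

{ j, k, m, r }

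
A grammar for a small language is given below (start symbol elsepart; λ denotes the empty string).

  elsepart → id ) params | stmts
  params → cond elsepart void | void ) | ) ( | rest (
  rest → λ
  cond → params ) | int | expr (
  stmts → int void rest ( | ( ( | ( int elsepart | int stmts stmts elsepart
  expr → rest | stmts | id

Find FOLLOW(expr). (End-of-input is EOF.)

{ ( }

In cond → expr (: add FIRST(() = { ( }.
Union: FOLLOW(expr) = { ( }.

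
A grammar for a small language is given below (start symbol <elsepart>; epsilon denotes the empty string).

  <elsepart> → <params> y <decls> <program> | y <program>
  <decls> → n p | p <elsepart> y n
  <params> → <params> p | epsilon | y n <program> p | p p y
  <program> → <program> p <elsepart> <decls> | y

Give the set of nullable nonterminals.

Directly nullable (have an epsilon-production): <params>.
No other nonterminal has a production whose RHS symbols are all nullable.

{ <params> }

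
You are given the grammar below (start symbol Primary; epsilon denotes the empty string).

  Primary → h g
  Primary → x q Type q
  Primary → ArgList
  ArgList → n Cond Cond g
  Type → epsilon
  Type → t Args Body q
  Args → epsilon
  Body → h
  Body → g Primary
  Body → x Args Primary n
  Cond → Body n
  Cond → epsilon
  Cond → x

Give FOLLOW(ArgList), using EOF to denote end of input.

In Primary → ArgList: ArgList is at the end, add FOLLOW(Primary) = { EOF, n, q }.
Union: FOLLOW(ArgList) = { EOF, n, q }.

{ EOF, n, q }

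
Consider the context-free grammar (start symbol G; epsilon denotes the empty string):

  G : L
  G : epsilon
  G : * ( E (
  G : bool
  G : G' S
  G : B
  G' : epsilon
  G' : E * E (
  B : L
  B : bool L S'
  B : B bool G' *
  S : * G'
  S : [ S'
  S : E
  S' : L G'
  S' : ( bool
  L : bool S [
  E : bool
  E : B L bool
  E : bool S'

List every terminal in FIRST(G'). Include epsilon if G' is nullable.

G' : epsilon contributes epsilon.
From G' : E * E (: add FIRST(E) = { bool }.
Union: FIRST(G') = { bool, epsilon }.

{ bool, epsilon }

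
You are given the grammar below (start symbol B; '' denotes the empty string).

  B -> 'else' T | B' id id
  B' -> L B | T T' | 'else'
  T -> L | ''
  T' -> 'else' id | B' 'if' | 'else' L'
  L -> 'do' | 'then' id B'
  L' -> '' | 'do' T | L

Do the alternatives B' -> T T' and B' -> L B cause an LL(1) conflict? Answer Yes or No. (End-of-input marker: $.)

FIRST(T T') = { 'do', 'else', 'then' } and FIRST(L B) = { 'do', 'then' }.
Both contain 'do', so the two alternatives are not disjoint — LL(1) conflict.

Yes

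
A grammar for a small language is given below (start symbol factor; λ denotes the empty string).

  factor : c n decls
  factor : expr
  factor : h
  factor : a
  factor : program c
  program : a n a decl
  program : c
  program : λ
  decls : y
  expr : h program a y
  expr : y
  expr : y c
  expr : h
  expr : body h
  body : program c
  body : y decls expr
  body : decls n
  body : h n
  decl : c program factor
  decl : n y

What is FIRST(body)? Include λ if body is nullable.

{ a, c, h, y }

From body : program c: program nullable, take FIRST(program) ∪ {c} = { a, c }.
body : y decls expr contributes {y}.
From body : decls n: add FIRST(decls) = { y }.
body : h n contributes {h}.
Union: FIRST(body) = { a, c, h, y }.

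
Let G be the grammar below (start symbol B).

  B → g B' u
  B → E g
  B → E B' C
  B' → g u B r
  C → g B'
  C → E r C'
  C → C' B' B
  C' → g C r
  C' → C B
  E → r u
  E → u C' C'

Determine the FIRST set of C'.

{ g, r, u }

C' → g C r contributes {g}.
From C' → C B: add FIRST(C) = { g, r, u }.
Union: FIRST(C') = { g, r, u }.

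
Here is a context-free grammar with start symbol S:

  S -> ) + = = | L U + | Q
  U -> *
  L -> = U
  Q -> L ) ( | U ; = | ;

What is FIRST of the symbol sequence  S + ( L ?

Add FIRST(S) = { ), *, ;, = }; S is not nullable, stop.

{ ), *, ;, = }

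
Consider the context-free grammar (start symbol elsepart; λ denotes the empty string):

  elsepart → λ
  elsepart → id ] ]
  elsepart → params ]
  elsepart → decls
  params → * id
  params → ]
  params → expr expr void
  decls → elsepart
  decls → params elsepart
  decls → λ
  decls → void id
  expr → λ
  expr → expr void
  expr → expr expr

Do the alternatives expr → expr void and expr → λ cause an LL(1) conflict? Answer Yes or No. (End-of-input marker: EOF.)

Yes

FIRST(expr void) = { void } and FIRST(λ) = { λ }.
The second alternative is nullable and FOLLOW(expr) = { void } shares void with FIRST of the first — conflict.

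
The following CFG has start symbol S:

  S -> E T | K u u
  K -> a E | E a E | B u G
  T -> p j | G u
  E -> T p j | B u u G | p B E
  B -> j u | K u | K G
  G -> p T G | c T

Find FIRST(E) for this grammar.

{ a, c, j, p }

From E -> T p j: add FIRST(T) = { c, p }.
From E -> B u u G: add FIRST(B) = { a, c, j, p }.
E -> p B E contributes {p}.
Union: FIRST(E) = { a, c, j, p }.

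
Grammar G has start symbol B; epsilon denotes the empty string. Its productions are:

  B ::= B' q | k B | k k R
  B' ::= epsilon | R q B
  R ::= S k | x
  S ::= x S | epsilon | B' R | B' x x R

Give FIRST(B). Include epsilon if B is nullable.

From B ::= B' q: B' nullable, take FIRST(B') ∪ {q} = { k, q, x }.
B ::= k B contributes {k}.
B ::= k k R contributes {k}.
Union: FIRST(B) = { k, q, x }.

{ k, q, x }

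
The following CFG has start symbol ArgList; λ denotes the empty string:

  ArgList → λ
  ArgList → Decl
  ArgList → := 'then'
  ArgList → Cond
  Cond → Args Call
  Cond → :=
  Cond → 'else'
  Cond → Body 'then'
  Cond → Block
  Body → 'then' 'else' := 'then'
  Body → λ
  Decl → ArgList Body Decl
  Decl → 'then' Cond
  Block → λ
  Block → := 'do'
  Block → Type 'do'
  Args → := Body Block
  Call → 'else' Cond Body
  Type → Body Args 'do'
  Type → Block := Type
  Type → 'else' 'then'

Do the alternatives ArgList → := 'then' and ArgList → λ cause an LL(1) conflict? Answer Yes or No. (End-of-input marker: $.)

Yes

FIRST(:= 'then') = { := } and FIRST(λ) = { λ }.
The second alternative is nullable and FOLLOW(ArgList) = { $, 'else', 'then', := } shares := with FIRST of the first — conflict.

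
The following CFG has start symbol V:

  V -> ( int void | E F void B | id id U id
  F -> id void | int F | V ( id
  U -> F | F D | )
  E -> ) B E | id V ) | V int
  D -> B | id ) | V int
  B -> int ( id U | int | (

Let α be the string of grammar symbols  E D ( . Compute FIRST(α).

{ (, ), id }

Add FIRST(E) = { (, ), id }; E is not nullable, stop.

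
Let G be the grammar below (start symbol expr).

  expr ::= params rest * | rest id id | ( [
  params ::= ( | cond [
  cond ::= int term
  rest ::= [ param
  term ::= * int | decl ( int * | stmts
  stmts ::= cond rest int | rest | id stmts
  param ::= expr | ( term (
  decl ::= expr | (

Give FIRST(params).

{ (, int }

params ::= ( contributes {(}.
From params ::= cond [: add FIRST(cond) = { int }.
Union: FIRST(params) = { (, int }.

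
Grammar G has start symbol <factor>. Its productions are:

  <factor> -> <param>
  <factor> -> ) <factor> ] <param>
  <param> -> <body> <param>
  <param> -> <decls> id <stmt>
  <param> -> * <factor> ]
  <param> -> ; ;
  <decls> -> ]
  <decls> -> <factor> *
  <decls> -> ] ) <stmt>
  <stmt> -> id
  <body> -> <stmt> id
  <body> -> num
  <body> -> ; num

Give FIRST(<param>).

From <param> -> <body> <param>: add FIRST(<body>) = { ;, id, num }.
From <param> -> <decls> id <stmt>: add FIRST(<decls>) = { ), *, ;, ], id, num }.
<param> -> * <factor> ] contributes {*}.
<param> -> ; ; contributes {;}.
Union: FIRST(<param>) = { ), *, ;, ], id, num }.

{ ), *, ;, ], id, num }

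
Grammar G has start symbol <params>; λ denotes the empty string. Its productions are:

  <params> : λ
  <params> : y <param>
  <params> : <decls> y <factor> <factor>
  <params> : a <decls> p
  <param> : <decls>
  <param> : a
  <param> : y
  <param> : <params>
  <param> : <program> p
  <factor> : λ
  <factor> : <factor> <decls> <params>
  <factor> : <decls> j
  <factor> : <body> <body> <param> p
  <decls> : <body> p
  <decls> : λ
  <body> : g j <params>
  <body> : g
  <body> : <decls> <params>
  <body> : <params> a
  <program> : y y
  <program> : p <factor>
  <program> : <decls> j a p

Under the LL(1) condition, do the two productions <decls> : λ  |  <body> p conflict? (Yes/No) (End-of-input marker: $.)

Yes

FIRST(λ) = { λ } and FIRST(<body> p) = { a, g, p, y }.
The first alternative is nullable and FOLLOW(<decls>) = { $, a, g, j, p, y } shares a with FIRST of the second — conflict.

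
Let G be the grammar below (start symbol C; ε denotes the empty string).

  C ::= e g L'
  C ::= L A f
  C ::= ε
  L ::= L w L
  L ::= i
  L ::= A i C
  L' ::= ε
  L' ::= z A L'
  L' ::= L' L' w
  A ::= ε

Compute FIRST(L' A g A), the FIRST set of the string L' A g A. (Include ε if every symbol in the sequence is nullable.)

Add FIRST(L')\{ε} = { w, z }; L' is nullable, continue.
Add FIRST(A)\{ε} = {  }; A is nullable, continue.
g is a terminal; add {g} and stop.

{ g, w, z }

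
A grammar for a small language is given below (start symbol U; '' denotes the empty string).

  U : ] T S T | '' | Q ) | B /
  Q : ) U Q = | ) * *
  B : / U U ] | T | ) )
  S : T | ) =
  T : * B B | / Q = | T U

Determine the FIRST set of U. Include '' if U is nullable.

{ ), *, /, ], '' }

U : ] T S T contributes {]}.
U : '' contributes ''.
From U : Q ): add FIRST(Q) = { ) }.
From U : B /: add FIRST(B) = { ), *, / }.
Union: FIRST(U) = { ), *, /, ], '' }.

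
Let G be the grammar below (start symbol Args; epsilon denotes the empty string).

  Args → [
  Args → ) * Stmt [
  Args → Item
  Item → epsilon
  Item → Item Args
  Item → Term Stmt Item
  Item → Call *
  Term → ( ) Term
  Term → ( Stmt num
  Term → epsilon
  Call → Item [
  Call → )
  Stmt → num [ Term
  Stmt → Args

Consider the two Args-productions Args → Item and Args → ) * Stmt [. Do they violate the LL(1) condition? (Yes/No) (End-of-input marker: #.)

Yes

FIRST(Item) = { (, ), [, num, epsilon } and FIRST() * Stmt [) = { ) }.
Both contain ), so the two alternatives are not disjoint — LL(1) conflict.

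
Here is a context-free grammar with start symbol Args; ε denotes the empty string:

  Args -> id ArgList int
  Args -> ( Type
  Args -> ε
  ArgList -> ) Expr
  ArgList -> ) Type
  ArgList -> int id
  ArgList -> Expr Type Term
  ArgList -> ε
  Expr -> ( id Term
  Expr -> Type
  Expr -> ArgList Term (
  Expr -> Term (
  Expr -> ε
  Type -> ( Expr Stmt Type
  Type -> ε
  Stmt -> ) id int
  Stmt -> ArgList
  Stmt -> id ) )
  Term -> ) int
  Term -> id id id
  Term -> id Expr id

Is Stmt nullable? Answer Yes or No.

Yes

Stmt -> ArgList and each of ArgList is nullable, so Stmt ⇒* ε.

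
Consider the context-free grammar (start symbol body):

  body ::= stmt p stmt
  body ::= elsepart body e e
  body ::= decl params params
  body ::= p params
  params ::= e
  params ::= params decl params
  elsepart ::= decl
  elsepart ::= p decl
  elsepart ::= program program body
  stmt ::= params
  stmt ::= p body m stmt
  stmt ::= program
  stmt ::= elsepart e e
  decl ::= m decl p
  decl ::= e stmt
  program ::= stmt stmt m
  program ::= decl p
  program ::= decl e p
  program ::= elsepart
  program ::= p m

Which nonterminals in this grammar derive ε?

{ } (none)

No nonterminal has an empty production or an RHS whose symbols are all nullable.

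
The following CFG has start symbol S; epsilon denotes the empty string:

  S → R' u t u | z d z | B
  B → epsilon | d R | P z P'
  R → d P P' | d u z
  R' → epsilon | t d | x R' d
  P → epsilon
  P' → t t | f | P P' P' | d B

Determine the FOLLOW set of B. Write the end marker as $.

In S → B: B is at the end, add FOLLOW(S) = { $ }.
In P' → d B: B is at the end, add FOLLOW(P') = { $, d, f, t }.
Union: FOLLOW(B) = { $, d, f, t }.

{ $, d, f, t }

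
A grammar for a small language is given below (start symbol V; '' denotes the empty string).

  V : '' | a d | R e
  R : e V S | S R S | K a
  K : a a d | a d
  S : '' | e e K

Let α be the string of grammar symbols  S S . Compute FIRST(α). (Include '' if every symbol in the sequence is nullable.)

Add FIRST(S)\{''} = { e }; S is nullable, continue.
Add FIRST(S)\{''} = { e }; S is nullable, continue.
Every symbol is nullable, so include ''.

{ e, '' }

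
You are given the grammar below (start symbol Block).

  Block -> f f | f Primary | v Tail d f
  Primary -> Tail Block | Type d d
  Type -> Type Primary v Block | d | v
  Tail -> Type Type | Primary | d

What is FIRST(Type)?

From Type -> Type Primary v Block: add FIRST(Type) = { d, v }.
Type -> d contributes {d}.
Type -> v contributes {v}.
Union: FIRST(Type) = { d, v }.

{ d, v }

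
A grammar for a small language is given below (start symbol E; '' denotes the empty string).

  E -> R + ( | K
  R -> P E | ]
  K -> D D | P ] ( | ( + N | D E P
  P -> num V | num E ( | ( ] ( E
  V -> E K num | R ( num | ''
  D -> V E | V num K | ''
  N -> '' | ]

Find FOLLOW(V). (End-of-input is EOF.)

{ EOF, (, +, ], num }

In P -> num V: V is at the end, add FOLLOW(P) = { EOF, (, +, ], num }.
In D -> V E: add FIRST(E)\{''} = { (, ], num }.
  Since E is nullable, also add FOLLOW(D) = { EOF, (, +, ], num }.
In D -> V num K: add FIRST(num K) = { num }.
Union: FOLLOW(V) = { EOF, (, +, ], num }.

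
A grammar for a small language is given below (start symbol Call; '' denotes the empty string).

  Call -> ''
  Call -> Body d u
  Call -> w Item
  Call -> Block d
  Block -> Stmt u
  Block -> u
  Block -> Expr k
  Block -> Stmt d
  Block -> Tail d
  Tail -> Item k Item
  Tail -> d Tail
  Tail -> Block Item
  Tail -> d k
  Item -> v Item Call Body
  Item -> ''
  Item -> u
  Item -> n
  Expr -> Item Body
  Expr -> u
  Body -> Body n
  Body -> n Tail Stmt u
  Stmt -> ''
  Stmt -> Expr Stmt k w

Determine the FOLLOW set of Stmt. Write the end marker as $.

{ d, k, u }

In Block -> Stmt u: add FIRST(u) = { u }.
In Block -> Stmt d: add FIRST(d) = { d }.
In Body -> n Tail Stmt u: add FIRST(u) = { u }.
In Stmt -> Expr Stmt k w: add FIRST(k w) = { k }.
Union: FOLLOW(Stmt) = { d, k, u }.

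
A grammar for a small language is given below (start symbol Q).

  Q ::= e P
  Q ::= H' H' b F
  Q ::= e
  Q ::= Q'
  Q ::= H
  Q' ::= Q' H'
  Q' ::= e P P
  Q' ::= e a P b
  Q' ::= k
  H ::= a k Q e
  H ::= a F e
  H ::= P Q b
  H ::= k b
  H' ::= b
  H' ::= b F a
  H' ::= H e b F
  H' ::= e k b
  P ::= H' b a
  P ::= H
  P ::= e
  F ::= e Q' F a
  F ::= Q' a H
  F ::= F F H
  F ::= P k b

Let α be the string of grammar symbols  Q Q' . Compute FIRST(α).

{ a, b, e, k }

Add FIRST(Q) = { a, b, e, k }; Q is not nullable, stop.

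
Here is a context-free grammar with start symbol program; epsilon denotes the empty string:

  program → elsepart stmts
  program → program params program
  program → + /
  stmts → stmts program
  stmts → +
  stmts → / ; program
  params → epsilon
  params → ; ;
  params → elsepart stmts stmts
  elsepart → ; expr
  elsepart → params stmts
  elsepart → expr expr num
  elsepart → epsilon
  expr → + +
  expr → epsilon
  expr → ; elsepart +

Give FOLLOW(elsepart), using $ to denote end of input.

{ +, / }

In program → elsepart stmts: add FIRST(stmts) = { +, / }.
In params → elsepart stmts stmts: add FIRST(stmts stmts) = { +, / }.
In expr → ; elsepart +: add FIRST(+) = { + }.
Union: FOLLOW(elsepart) = { +, / }.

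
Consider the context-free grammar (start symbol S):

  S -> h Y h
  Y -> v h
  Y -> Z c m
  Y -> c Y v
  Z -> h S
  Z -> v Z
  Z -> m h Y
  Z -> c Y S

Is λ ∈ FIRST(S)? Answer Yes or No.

No nonterminal in this grammar is nullable.
No production of S has an RHS whose symbols are all nullable, so S is not nullable.

No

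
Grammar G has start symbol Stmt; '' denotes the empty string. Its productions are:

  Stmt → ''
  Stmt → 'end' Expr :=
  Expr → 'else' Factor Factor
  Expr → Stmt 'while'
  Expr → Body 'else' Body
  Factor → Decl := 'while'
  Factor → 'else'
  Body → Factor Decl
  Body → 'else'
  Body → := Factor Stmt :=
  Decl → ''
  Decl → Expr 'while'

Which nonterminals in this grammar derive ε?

Directly nullable (have an ''-production): Stmt, Decl.
No other nonterminal has a production whose RHS symbols are all nullable.

{ Decl, Stmt }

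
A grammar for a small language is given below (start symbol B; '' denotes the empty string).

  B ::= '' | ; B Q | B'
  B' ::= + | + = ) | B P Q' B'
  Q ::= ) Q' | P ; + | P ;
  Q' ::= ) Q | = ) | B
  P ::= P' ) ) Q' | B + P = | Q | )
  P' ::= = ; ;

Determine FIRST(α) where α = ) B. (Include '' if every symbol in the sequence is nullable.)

{ ) }

) is a terminal; add {)} and stop.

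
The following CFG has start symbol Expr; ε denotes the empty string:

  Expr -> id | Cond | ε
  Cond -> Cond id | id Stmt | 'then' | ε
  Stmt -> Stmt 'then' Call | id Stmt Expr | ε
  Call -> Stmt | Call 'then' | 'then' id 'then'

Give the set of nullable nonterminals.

Directly nullable (have an ε-production): Expr, Cond, Stmt.
Call -> Stmt with every symbol nullable, so Call is nullable.

{ Call, Cond, Expr, Stmt }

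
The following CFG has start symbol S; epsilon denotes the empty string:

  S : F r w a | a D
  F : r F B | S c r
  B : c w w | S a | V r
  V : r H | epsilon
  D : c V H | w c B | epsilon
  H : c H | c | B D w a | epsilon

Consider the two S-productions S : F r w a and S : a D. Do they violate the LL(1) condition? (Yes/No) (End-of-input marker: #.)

Yes

FIRST(F r w a) = { a, r } and FIRST(a D) = { a }.
Both contain a, so the two alternatives are not disjoint — LL(1) conflict.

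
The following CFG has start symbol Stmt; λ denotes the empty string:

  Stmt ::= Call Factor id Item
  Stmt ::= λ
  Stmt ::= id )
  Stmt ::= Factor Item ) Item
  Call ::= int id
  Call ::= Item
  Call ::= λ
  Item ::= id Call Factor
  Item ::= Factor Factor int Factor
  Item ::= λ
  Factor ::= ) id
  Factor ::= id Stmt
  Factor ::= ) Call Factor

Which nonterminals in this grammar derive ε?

Directly nullable (have an λ-production): Stmt, Call, Item.
No other nonterminal has a production whose RHS symbols are all nullable.

{ Call, Item, Stmt }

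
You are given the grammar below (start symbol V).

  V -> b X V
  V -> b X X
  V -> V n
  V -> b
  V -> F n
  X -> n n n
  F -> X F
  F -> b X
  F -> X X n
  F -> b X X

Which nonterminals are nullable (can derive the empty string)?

No nonterminal has an empty production or an RHS whose symbols are all nullable.

{ } (none)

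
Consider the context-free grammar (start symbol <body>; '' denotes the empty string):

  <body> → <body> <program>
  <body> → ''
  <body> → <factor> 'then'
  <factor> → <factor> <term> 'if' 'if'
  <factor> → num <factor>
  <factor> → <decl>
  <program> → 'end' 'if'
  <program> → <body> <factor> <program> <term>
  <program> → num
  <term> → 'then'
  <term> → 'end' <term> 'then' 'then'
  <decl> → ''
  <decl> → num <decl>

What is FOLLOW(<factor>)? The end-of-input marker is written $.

In <body> → <factor> 'then': add FIRST('then') = { 'then' }.
In <factor> → <factor> <term> 'if' 'if': add FIRST(<term> 'if' 'if') = { 'end', 'then' }.
In <factor> → num <factor>: <factor> is at the end, add FOLLOW(<factor>) = { 'end', 'then', num }.
In <program> → <body> <factor> <program> <term>: add FIRST(<program> <term>) = { 'end', 'then', num }.
Union: FOLLOW(<factor>) = { 'end', 'then', num }.

{ 'end', 'then', num }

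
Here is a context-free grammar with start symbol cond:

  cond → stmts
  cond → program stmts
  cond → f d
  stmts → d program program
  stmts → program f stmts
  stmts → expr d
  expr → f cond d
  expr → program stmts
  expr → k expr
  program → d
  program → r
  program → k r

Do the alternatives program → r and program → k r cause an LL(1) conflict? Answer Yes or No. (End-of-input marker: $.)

No

FIRST(r) = { r } and FIRST(k r) = { k }.
The FIRST sets are disjoint and neither alternative is nullable — no conflict.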